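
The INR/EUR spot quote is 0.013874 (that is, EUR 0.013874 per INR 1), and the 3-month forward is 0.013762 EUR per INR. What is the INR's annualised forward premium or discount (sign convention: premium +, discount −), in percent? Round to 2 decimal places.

T = 3/12 years.
(F − S)/S = (0.013762 − 0.013874)/0.013874 = -0.0080727.
Per annum: -0.0080727 / (3/12) = -0.032291 = -3.23%.

-3.23%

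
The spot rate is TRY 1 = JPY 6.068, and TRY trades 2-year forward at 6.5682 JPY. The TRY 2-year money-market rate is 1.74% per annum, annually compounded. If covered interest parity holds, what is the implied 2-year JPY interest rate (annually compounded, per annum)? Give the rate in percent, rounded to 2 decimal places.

5.85%

T = 2 years.
F/S = 6.5682/6.068 = 1.0824324 = (growth of JPY) / (growth of TRY).
TRY growth factor: (1 + 0.0174)^2 = 1.0351028.
Hence g_JPY = 1.1204288.
Annualise: 1.1204288^(1/2) − 1 = 0.058503 = 5.85%.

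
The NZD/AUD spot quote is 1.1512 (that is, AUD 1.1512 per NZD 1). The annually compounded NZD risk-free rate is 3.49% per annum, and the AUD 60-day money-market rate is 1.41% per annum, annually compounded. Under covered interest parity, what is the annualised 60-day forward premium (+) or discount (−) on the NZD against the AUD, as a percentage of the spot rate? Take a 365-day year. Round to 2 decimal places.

T = 60/365 years.
No-arbitrage forward: 1.1512 × 1.0023043 / 1.0056551 = 1.1473643 AUD/NZD.
Annualised premium = (F − S)/S × (1/T) = (1.1473643 − 1.1512)/1.1512 ÷ (60/365) = -2.03%.

-2.03%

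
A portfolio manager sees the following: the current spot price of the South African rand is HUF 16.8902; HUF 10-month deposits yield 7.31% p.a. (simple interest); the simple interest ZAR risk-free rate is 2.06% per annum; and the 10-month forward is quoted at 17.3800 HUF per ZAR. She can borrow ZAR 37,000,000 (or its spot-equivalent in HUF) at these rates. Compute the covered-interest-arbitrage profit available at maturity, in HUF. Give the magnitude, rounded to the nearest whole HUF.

T = 10/12 years.
Keep in ZAR, deliver into the forward: 37,000,000·1.01716666667·17.3800 = HUF 654,099,196.67.
Swap to HUF now, deposit: 37,000,000·16.8902·1.06091666667 = HUF 663,006,503.29.
The quoted forward undervalues ZAR, so borrow ZAR, convert to HUF at spot, deposit the HUF at 7.31%, and buy ZAR forward at 17.3800 to cover the loan.
Arbitrage profit = |654,099,196.67 − 663,006,503.29| = HUF 8,907,307.

HUF 8,907,307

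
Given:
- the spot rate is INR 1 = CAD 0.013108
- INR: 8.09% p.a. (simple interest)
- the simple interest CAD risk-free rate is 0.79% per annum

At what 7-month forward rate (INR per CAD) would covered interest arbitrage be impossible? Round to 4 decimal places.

79.5230

T = 7/12 years.
Growth of 1 CAD over T: 1 + 0.0079×7/12 = 1.00460833.
Growth of 1 INR over T: 1 + 0.0809×7/12 = 1.04719167.
So F = 0.013108 × 1.00460833 / 1.04719167 = 0.012574972 (CAD/INR).
Quoted the other way: 1/0.012574972 = 79.5230 INR per CAD.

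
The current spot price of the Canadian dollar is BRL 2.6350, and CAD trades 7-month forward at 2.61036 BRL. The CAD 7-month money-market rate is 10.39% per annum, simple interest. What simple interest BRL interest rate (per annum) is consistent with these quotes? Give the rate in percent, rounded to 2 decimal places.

T = 7/12 years.
F/S = 2.61036/2.635 = 0.9906490 = (growth of BRL) / (growth of CAD).
The CAD side grows by 1 + 0.1039×7/12 = 1.0606083.
Hence g_BRL = 1.0506906.
r = (1.0506906 − 1)/(7/12) = 0.086898 → 8.69%.

8.69%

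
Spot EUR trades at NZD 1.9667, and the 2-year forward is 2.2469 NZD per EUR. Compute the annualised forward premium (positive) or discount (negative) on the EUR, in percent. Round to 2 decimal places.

+7.12%

T = 2 years.
Period premium: (2.2469 − 1.9667)/1.9667 = 0.1424722.
Per annum: 0.1424722 / 2 = 0.071236 = 7.12%.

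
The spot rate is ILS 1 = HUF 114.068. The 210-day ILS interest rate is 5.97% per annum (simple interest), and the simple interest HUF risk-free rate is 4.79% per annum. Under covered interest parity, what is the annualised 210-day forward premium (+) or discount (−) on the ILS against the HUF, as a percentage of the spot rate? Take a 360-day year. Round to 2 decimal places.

T = 210/360 years.
No-arbitrage forward: 114.068 × 1.0279417 / 1.034825 = 113.309259 HUF/ILS.
(F − S)/S ÷ T = (113.309259 − 114.068)/114.068/(210/360) = -0.011403 → -1.14%.

-1.14%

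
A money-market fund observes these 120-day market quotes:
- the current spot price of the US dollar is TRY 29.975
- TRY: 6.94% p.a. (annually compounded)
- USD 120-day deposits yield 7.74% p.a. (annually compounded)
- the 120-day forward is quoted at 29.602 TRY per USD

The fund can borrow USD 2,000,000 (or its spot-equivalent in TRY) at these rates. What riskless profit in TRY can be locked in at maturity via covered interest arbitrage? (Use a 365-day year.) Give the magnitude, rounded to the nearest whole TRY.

TRY 614,154

T = 120/365 years.
Keep in USD, deliver into the forward: 2,000,000·1.0248126644·29.602 = TRY 60,673,008.98.
Swap to TRY now, deposit: 2,000,000·29.975·1.0223046426 = TRY 61,287,163.32.
The quoted forward undervalues USD, so borrow USD, convert to TRY at spot, deposit the TRY at 6.94%, and buy USD forward at 29.602 to cover the loan.
The gap between the two covered legs is TRY 614,154.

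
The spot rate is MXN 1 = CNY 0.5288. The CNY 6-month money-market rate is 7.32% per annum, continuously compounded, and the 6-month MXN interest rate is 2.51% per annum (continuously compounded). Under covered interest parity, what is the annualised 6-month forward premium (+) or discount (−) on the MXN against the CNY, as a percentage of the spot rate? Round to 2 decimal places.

T = 6/12 years.
F = S · g_CNY/g_MXN = 0.5288 × 1.037278/1.0126291 = 0.5416718.
Annualised premium = (F − S)/S × (1/T) = (0.5416718 − 0.5288)/0.5288 ÷ (6/12) = 4.87%.

+4.87%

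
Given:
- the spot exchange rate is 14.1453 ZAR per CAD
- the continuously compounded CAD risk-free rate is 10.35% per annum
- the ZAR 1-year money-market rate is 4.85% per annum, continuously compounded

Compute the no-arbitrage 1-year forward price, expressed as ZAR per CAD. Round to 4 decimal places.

13.3883

T = 1 year.
Growth of 1 ZAR over T: e^(0.0485×1) = 1.04969537.
CAD growth factor: e^(0.1035×1) = 1.10904579.
Forward (ZAR per CAD) = 14.1453 × 1.04969537 / 1.10904579 = 13.388316.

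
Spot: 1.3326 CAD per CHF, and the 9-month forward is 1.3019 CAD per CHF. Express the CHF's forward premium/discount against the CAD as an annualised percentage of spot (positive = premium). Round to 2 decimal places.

T = 9/12 years.
(F − S)/S = (1.3019 − 1.3326)/1.3326 = -0.0230377.
×(1/T) gives -3.07% p.a.

-3.07%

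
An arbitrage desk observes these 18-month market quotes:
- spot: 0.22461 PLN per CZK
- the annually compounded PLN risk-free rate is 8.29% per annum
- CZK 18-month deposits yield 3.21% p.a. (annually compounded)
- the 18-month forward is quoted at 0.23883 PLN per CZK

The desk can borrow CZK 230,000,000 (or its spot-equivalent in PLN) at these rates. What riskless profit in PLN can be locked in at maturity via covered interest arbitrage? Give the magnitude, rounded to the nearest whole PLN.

T = 18/12 years.
Keep in CZK, deliver into the forward: 230,000,000·1.048534361·0.23883 = PLN 57,596,936.13.
Swap to PLN now, deposit: 230,000,000·0.22461·1.1268926093 = PLN 58,215,610.26.
The quoted forward undervalues CZK, so borrow CZK, convert to PLN at spot, deposit the PLN at 8.29%, and buy CZK forward at 0.23883 to cover the loan.
Profit = 58,215,610.26 − 57,596,936.13 = PLN 618,674.

PLN 618,674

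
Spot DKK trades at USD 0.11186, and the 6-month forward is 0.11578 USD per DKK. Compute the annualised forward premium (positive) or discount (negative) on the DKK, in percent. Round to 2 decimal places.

+7.01%

T = 6/12 years.
Period premium: (0.11578 − 0.11186)/0.11186 = 0.0350438.
Per annum: 0.0350438 / (6/12) = 0.070088 = 7.01%.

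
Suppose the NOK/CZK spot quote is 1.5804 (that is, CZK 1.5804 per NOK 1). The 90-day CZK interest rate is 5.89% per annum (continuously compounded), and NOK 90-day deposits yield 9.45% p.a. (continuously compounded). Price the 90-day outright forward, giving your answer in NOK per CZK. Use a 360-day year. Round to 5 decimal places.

0.63841

T = 90/360 years.
Growth of 1 CZK over T: e^(0.0589×90/360) = 1.0148339.
NOK growth factor: e^(0.0945×90/360) = 1.0239063.
Forward (CZK per NOK) = 1.5804 × 1.0148339 / 1.0239063 = 1.566397.
Quoted the other way: 1/1.566397 = 0.63841 NOK per CZK.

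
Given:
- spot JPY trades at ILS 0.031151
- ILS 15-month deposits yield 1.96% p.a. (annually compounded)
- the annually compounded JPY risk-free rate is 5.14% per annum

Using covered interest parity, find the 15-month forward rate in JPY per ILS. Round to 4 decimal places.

33.3581

T = 15/12 years.
ILS accumulates by (1 + 0.0196)^(15/12) = 1.02455973.
JPY growth factor: (1 + 0.0514)^(15/12) = 1.06465762.
So F = 0.031151 × 1.02455973 / 1.06465762 = 0.029977769 (ILS/JPY).
Invert for JPY per ILS: 1 / 0.029977769 = 33.3581.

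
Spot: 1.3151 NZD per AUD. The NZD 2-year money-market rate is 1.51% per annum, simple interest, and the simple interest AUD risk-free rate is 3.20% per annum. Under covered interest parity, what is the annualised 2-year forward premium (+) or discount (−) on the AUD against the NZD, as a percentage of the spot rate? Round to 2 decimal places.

-1.59%

T = 2 years.
No-arbitrage forward: 1.3151 × 1.030200 / 1.064000 = 1.2733233 NZD/AUD.
(F − S)/S ÷ T = (1.2733233 − 1.3151)/1.3151/2 = -0.015883 → -1.59%.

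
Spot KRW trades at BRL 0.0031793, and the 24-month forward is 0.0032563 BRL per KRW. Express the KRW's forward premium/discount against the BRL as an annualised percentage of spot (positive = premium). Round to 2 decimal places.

T = 2 years.
(F − S)/S = (0.0032563 − 0.0031793)/0.0031793 = 0.0242192.
Annualise by dividing by T: 0.0242192 / 2 = 0.012110 → 1.21%.

+1.21%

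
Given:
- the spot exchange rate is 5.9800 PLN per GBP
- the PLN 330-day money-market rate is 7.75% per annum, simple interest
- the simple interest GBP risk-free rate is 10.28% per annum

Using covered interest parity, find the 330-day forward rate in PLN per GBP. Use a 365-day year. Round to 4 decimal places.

5.8548

T = 330/365 years.
PLN growth factor: 1 + 0.0775×330/365 = 1.0700685.
GBP growth factor: 1 + 0.1028×330/365 = 1.0929425.
Forward (PLN per GBP) = 5.98 × 1.0700685 / 1.0929425 = 5.854846.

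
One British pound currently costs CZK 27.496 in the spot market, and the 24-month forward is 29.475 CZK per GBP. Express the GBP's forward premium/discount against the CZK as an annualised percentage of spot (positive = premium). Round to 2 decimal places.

T = 2 years.
Period premium: (29.475 − 27.496)/27.496 = 0.0719741.
Annualise by dividing by T: 0.0719741 / 2 = 0.035987 → 3.60%.

+3.60%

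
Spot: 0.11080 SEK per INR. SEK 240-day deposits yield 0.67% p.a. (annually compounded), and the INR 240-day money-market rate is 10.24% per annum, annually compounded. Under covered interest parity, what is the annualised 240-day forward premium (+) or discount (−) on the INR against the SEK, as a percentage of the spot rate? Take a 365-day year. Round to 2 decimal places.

T = 240/365 years.
F = S · g_SEK/g_INR = 0.1108 × 1.0044004/1.066202 = 0.10437756.
Annualised premium = (F − S)/S × (1/T) = (0.10437756 − 0.1108)/0.1108 ÷ (240/365) = -8.82%.

-8.82%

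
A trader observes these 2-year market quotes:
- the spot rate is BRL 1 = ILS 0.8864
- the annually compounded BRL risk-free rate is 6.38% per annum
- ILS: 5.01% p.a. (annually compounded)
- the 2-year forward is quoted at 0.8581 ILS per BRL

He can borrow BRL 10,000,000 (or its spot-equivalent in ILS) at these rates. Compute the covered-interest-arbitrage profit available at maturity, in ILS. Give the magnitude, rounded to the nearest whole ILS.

T = 2 years.
Route A — deposit BRL, sell forward: 10,000,000 × 1.13167044 × 0.8581 = ILS 9,710,864.05.
Route B — convert at spot, deposit ILS: 10,000,000 × 0.8864 × 1.10271001 = ILS 9,774,421.53.
The quoted forward undervalues BRL, so borrow BRL, convert to ILS at spot, deposit the ILS at 5.01%, and buy BRL forward at 0.8581 to cover the loan.
Arbitrage profit = |9,710,864.05 − 9,774,421.53| = ILS 63,557.

ILS 63,557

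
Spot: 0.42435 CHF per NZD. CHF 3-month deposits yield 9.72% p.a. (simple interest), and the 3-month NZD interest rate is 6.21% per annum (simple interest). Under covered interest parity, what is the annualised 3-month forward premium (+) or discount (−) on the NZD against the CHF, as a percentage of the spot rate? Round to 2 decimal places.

+3.46%

T = 3/12 years.
CIP forward (CHF per NZD) = 0.42435 × 1.024300/1.015525 = 0.42801675.
(F − S)/S ÷ T = (0.42801675 − 0.42435)/0.42435/(3/12) = 0.034563 → 3.46%.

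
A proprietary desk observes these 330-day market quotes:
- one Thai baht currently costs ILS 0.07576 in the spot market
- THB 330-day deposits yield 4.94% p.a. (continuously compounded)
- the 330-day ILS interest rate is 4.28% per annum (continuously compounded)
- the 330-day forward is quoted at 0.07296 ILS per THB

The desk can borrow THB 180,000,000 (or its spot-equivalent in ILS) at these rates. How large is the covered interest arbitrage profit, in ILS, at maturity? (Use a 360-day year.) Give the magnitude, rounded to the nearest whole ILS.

T = 330/360 years.
Route A — deposit THB, sell forward: 180,000,000 × 1.0463242765 × 0.07296 = ILS 13,741,167.46.
Route B — convert at spot, deposit ILS: 180,000,000 × 0.07576 × 1.0400131251 = ILS 14,182,450.98.
The quoted forward undervalues THB, so borrow THB, convert to ILS at spot, deposit the ILS at 4.28%, and buy THB forward at 0.07296 to cover the loan.
Arbitrage profit = |13,741,167.46 − 14,182,450.98| = ILS 441,284.

ILS 441,284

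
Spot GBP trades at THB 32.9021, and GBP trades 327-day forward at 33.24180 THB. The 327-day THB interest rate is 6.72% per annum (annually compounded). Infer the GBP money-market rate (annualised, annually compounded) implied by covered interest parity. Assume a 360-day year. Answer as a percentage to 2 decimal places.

T = 327/360 years.
By CIP, F/S equals the THB-to-GBP growth ratio: 33.2418/32.9021 = 1.0103246.
THB growth factor: (1 + 0.0672)^(327/360) = 1.0608564.
That pins the GBP growth at 1.0500154.
Annualise: 1.0500154^(360/327) − 1 = 0.055200 = 5.52%.

5.52%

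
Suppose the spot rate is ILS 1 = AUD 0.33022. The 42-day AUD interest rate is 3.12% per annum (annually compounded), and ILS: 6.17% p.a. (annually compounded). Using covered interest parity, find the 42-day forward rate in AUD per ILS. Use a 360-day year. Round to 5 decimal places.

0.32910

T = 42/360 years.
Growth of 1 AUD over T: (1 + 0.0312)^(42/360) = 1.0035908.
ILS accumulates by (1 + 0.0617)^(42/360) = 1.0070094.
Forward (AUD per ILS) = 0.33022 × 1.0035908 / 1.0070094 = 0.3290990.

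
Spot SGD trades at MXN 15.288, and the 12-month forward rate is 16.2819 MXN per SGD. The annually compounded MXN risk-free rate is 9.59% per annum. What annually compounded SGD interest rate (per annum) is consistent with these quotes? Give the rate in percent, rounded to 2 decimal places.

T = 1 year.
By CIP, F/S equals the MXN-to-SGD growth ratio: 16.2819/15.288 = 1.0650118.
MXN growth factor: (1 + 0.0959)^1 = 1.095900.
So the SGD growth factor = 1.0290027.
Annualise: 1.0290027^(1/1) − 1 = 0.029003 = 2.90%.

2.90%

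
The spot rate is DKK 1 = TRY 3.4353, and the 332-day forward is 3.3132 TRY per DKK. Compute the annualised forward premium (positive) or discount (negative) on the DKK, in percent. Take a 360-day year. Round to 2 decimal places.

T = 332/360 years.
DKK trades forward at -3.55427% vs spot over the period.
×(1/T) gives -3.85% p.a.

-3.85%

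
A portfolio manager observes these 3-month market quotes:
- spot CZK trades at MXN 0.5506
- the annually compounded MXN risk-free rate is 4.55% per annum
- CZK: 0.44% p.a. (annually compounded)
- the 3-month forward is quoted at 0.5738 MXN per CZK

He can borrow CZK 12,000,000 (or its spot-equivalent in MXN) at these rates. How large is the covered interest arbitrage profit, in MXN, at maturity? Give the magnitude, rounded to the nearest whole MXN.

MXN 212,054

T = 3/12 years.
Route A — deposit CZK, sell forward: 12,000,000 × 1.00109819 × 0.5738 = MXN 6,893,161.70.
Route B — convert at spot, deposit MXN: 12,000,000 × 0.5506 × 1.01118591 = MXN 6,681,107.54.
The quoted forward overvalues CZK, so borrow MXN, buy CZK at spot, deposit the CZK at 0.44%, and sell the proceeds forward at 0.5738.
Arbitrage profit = |6,893,161.70 − 6,681,107.54| = MXN 212,054.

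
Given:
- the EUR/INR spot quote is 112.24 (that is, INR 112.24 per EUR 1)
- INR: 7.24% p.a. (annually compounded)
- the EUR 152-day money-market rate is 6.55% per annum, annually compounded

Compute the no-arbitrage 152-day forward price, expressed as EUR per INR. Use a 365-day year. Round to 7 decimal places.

0.0088856

T = 152/365 years.
Growth of 1 INR over T: (1 + 0.0724)^(152/365) = 1.0295365.
EUR growth factor: (1 + 0.0655)^(152/365) = 1.0267727.
CIP: F = S · (grow INR)/(grow EUR) = 112.24 × 1.0295365/1.0267727 = 112.5421 INR per EUR.
Quoted the other way: 1/112.5421 = 0.0088856 EUR per INR.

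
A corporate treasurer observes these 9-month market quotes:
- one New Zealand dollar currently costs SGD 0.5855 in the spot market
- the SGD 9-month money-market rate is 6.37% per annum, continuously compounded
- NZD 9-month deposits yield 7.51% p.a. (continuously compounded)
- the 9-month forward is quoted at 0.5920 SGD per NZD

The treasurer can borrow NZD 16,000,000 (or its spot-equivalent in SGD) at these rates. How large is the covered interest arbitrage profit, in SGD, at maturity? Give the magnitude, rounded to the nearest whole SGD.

SGD 194,402

T = 9/12 years.
Keep in NZD, deliver into the forward: 16,000,000·1.057941459·0.5920 = SGD 10,020,821.50.
Swap to SGD now, deposit: 16,000,000·0.5855·1.048934618 = SGD 9,826,419.50.
The quoted forward overvalues NZD, so borrow SGD, buy NZD at spot, deposit the NZD at 7.51%, and sell the proceeds forward at 0.5920.
Arbitrage profit = |10,020,821.50 − 9,826,419.50| = SGD 194,402.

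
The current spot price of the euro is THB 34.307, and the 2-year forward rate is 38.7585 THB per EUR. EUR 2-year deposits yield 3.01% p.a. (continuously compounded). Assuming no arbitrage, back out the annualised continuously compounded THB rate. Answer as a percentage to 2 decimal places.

T = 2 years.
F/S = 38.7585/34.307 = 1.1297549 = (growth of THB) / (growth of EUR).
The EUR side grows by e^(0.0301×2) = 1.0620489.
So the THB growth factor = 1.1998549.
r = ln(1.1998549)/2 = 0.091100 → 9.11%.

9.11%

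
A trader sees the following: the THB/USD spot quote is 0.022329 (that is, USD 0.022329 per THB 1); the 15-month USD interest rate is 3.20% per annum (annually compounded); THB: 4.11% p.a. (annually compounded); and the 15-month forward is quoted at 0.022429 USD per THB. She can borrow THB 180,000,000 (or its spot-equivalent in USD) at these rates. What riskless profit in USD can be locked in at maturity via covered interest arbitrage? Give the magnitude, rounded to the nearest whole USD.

USD 65,060

T = 15/12 years.
Keep in THB, deliver into the forward: 180,000,000·1.051636275·0.022429 = USD 4,245,687.00.
Swap to USD now, deposit: 180,000,000·0.022329·1.040158738 = USD 4,180,626.80.
The quoted forward overvalues THB, so borrow USD, buy THB at spot, deposit the THB at 4.11%, and sell the proceeds forward at 0.022429.
Profit = 4,245,687.00 − 4,180,626.80 = USD 65,060.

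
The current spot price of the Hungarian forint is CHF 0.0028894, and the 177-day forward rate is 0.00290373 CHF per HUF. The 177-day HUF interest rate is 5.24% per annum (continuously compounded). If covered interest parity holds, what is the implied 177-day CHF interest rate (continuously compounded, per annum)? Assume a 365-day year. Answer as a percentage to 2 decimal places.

T = 177/365 years.
By CIP, F/S equals the CHF-to-HUF growth ratio: 0.00290373/0.0028894 = 1.0049595.
HUF growth factor: e^(0.0524×177/365) = 1.025736.
So the CHF growth factor = 1.0308231.
r = ln(1.0308231)/(177/365) = 0.062602 → 6.26%.

6.26%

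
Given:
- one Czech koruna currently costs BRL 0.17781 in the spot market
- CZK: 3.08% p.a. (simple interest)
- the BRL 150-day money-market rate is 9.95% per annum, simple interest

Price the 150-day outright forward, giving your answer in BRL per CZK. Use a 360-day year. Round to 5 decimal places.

0.18284

T = 150/360 years.
Growth of 1 BRL over T: 1 + 0.0995×150/360 = 1.0414583.
Growth of 1 CZK over T: 1 + 0.0308×150/360 = 1.0128333.
Forward (BRL per CZK) = 0.17781 × 1.0414583 / 1.0128333 = 0.1828353.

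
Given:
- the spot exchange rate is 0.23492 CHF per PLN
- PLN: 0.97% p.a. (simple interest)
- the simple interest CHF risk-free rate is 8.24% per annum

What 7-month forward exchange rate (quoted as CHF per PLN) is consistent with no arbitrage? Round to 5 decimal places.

T = 7/12 years.
CHF growth factor: 1 + 0.0824×7/12 = 1.0480667.
PLN growth factor: 1 + 0.0097×7/12 = 1.0056583.
Forward (CHF per PLN) = 0.23492 × 1.0480667 / 1.0056583 = 0.2448265.

0.24483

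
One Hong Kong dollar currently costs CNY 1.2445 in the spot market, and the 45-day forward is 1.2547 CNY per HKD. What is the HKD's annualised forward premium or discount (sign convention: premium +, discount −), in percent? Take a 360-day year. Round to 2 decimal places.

T = 45/360 years.
(F − S)/S = (1.2547 − 1.2445)/1.2445 = 0.0081961.
×(1/T) gives 6.56% p.a.

+6.56%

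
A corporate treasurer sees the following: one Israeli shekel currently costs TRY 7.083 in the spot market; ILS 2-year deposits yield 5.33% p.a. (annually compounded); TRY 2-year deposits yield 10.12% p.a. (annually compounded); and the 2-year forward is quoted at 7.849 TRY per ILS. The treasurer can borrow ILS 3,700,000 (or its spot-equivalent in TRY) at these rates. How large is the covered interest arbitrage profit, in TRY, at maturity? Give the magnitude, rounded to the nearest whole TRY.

TRY 439,790

T = 2 years.
Keep in ILS, deliver into the forward: 3,700,000·1.10944089·7.849 = TRY 32,219,605.72.
Swap to TRY now, deposit: 3,700,000·7.083·1.21264144 = TRY 31,779,815.48.
The quoted forward overvalues ILS, so borrow TRY, buy ILS at spot, deposit the ILS at 5.33%, and sell the proceeds forward at 7.849.
Arbitrage profit = |32,219,605.72 − 31,779,815.48| = TRY 439,790.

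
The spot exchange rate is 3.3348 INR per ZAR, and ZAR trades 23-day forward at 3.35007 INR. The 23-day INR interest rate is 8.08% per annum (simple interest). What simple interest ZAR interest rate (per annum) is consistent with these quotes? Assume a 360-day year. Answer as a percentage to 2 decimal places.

T = 23/360 years.
CIP gives F = S · g_INR/g_ZAR, so g_INR/g_ZAR = 3.35007/3.3348 = 1.0045790.
The INR side grows by 1 + 0.0808×23/360 = 1.0051622.
So the ZAR growth factor = 1.0005805.
r = (1.0005805 − 1)/(23/360) = 0.009086 → 0.91%.

0.91%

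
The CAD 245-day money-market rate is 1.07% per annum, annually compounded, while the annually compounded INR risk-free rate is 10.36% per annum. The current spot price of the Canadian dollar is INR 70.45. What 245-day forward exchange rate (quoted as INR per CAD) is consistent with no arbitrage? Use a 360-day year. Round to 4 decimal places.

T = 245/360 years.
INR growth factor: (1 + 0.1036)^(245/360) = 1.06938905.
Growth of 1 CAD over T: (1 + 0.0107)^(245/360) = 1.00726956.
So F = 70.45 × 1.06938905 / 1.00726956 = 74.794734 (INR/CAD).

74.7947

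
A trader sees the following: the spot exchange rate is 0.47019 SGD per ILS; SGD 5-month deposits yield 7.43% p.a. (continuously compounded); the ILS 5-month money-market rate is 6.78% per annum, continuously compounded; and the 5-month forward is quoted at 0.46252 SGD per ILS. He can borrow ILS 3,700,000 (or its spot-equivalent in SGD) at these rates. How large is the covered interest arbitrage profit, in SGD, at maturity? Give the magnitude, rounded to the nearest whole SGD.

SGD 34,045

T = 5/12 years.
Invest the ILS and cover forward: 3,700,000 × 1.028652815 × 0.46252 = SGD 1,760,358.25.
Convert at spot and invest in SGD: 3,700,000 × 0.47019 × 1.031442526 = SGD 1,794,403.66.
The quoted forward undervalues ILS, so borrow ILS, convert to SGD at spot, deposit the SGD at 7.43%, and buy ILS forward at 0.46252 to cover the loan.
The gap between the two covered legs is SGD 34,045.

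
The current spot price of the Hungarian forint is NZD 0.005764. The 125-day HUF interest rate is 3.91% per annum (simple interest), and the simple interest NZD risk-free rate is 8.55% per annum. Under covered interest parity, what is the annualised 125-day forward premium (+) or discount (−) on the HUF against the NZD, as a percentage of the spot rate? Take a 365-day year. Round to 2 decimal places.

T = 125/365 years.
CIP forward (NZD per HUF) = 0.005764 × 1.0292808/1.0133904 = 0.005854382.
(F − S)/S ÷ T = (0.005854382 − 0.005764)/0.005764/(125/365) = 0.045787 → 4.58%.

+4.58%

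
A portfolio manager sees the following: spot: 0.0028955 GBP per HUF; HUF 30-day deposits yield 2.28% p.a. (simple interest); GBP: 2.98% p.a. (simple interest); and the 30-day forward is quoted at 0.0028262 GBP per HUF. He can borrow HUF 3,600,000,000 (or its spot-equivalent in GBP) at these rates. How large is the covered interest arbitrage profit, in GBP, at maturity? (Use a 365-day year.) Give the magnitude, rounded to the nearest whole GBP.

GBP 255,945

T = 30/365 years.
Keep in HUF, deliver into the forward: 3,600,000,000·1.0018739726·0.0028262 = GBP 10,193,386.40.
Swap to GBP now, deposit: 3,600,000,000·0.0028955·1.0024493151 = GBP 10,449,331.17.
The quoted forward undervalues HUF, so borrow HUF, convert to GBP at spot, deposit the GBP at 2.98%, and buy HUF forward at 0.0028262 to cover the loan.
Profit = 10,449,331.17 − 10,193,386.40 = GBP 255,945.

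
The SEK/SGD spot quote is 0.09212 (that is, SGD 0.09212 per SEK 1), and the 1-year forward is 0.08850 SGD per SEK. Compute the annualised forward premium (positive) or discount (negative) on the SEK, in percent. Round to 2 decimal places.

-3.93%

T = 1 year.
(F − S)/S = (0.08850 − 0.09212)/0.09212 = -0.0392966.
Per annum: -0.0392966 / 1 = -0.039297 = -3.93%.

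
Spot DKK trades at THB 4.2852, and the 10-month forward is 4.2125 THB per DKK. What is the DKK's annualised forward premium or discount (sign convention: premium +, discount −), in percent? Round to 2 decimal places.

-2.04%

T = 10/12 years.
(F − S)/S = (4.2125 − 4.2852)/4.2852 = -0.0169654.
Annualise by dividing by T: -0.0169654 / (10/12) = -0.020358 → -2.04%.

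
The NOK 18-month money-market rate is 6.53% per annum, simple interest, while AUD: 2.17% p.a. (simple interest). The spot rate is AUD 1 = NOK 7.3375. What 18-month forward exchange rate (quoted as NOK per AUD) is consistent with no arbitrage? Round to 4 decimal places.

7.8022

T = 18/12 years.
NOK growth factor: 1 + 0.0653×18/12 = 1.097950.
Growth of 1 AUD over T: 1 + 0.0217×18/12 = 1.032550.
So F = 7.3375 × 1.097950 / 1.032550 = 7.802245 (NOK/AUD).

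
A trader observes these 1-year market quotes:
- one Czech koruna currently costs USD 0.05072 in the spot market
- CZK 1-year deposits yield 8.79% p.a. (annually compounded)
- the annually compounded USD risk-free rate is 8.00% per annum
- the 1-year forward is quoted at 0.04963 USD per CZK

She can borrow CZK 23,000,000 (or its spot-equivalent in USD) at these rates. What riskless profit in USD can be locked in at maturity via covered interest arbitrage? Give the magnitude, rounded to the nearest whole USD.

USD 18,058

T = 1 year.
Route A — deposit CZK, sell forward: 23,000,000 × 1.087900 × 0.04963 = USD 1,241,826.97.
Route B — convert at spot, deposit USD: 23,000,000 × 0.05072 × 1.080000 = USD 1,259,884.80.
The quoted forward undervalues CZK, so borrow CZK, convert to USD at spot, deposit the USD at 8.00%, and buy CZK forward at 0.04963 to cover the loan.
Arbitrage profit = |1,241,826.97 − 1,259,884.80| = USD 18,058.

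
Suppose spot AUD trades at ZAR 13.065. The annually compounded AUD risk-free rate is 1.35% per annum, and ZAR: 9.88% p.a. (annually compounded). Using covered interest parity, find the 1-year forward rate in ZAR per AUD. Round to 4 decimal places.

T = 1 year.
Growth of 1 ZAR over T: (1 + 0.0988)^1 = 1.098800.
AUD growth factor: (1 + 0.0135)^1 = 1.013500.
CIP: F = S · (grow ZAR)/(grow AUD) = 13.065 × 1.098800/1.013500 = 14.164600 ZAR per AUD.

14.1646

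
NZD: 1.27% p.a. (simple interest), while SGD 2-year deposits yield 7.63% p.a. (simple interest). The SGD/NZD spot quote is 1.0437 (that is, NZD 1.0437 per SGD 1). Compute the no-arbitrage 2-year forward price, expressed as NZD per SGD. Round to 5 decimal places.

T = 2 years.
NZD growth factor: 1 + 0.0127×2 = 1.025400.
SGD accumulates by 1 + 0.0763×2 = 1.152600.
CIP: F = S · (grow NZD)/(grow SGD) = 1.0437 × 1.025400/1.152600 = 0.9285181 NZD per SGD.

0.92852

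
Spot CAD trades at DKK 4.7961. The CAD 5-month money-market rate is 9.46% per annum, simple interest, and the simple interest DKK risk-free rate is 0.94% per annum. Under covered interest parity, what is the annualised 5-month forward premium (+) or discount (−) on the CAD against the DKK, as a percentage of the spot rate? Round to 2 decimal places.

T = 5/12 years.
CIP forward (DKK per CAD) = 4.7961 × 1.0039167/1.0394167 = 4.6322951.
Annualised premium = (F − S)/S × (1/T) = (4.6322951 − 4.7961)/4.7961 ÷ (5/12) = -8.20%.

-8.20%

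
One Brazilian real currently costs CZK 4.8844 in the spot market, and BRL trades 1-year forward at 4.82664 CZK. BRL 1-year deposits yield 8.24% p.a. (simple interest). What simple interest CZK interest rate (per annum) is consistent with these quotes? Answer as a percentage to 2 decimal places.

6.96%

T = 1 year.
CIP gives F = S · g_CZK/g_BRL, so g_CZK/g_BRL = 4.82664/4.8844 = 0.9881746.
The BRL side grows by 1 + 0.0824×1 = 1.082400.
That pins the CZK growth at 1.0696002.
(1.0696002 − 1)/T = 0.069600, i.e. 6.96%.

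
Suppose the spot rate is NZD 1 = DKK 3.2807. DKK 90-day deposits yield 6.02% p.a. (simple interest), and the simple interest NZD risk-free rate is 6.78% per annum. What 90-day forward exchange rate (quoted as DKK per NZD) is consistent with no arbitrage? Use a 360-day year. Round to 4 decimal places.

3.2746

T = 90/360 years.
Growth of 1 DKK over T: 1 + 0.0602×90/360 = 1.015050.
Growth of 1 NZD over T: 1 + 0.0678×90/360 = 1.016950.
So F = 3.2807 × 1.015050 / 1.016950 = 3.274571 (DKK/NZD).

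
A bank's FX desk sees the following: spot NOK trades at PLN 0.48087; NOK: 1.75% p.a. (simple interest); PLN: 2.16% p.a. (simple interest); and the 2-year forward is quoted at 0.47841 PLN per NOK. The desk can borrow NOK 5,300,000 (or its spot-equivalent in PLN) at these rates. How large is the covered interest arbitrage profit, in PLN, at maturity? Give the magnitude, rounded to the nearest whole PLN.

T = 2 years.
Keep in NOK, deliver into the forward: 5,300,000·1.035000·0.47841 = PLN 2,624,318.06.
Swap to PLN now, deposit: 5,300,000·0.48087·1.043200 = PLN 2,658,711.00.
The quoted forward undervalues NOK, so borrow NOK, convert to PLN at spot, deposit the PLN at 2.16%, and buy NOK forward at 0.47841 to cover the loan.
Profit = 2,658,711.00 − 2,624,318.06 = PLN 34,393.

PLN 34,393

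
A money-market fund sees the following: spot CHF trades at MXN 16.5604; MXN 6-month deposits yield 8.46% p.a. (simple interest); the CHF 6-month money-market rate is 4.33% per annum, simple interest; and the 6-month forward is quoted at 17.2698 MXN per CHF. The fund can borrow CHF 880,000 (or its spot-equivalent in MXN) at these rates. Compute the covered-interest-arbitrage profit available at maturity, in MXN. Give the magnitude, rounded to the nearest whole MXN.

MXN 336,852

T = 6/12 years.
Keep in CHF, deliver into the forward: 880,000·1.021650·17.2698 = MXN 15,526,448.23.
Swap to MXN now, deposit: 880,000·16.5604·1.042300 = MXN 15,189,596.33.
The quoted forward overvalues CHF, so borrow MXN, buy CHF at spot, deposit the CHF at 4.33%, and sell the proceeds forward at 17.2698.
Profit = 15,526,448.23 − 15,189,596.33 = MXN 336,852.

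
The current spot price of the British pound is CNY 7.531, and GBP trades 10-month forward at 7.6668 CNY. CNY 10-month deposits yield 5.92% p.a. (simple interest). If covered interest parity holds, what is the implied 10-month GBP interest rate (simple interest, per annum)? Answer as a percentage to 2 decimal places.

3.69%

T = 10/12 years.
CIP gives F = S · g_CNY/g_GBP, so g_CNY/g_GBP = 7.6668/7.531 = 1.0180321.
CNY growth factor: 1 + 0.0592×10/12 = 1.0493333.
That pins the GBP growth at 1.0307468.
(1.0307468 − 1)/T = 0.036896, i.e. 3.69%.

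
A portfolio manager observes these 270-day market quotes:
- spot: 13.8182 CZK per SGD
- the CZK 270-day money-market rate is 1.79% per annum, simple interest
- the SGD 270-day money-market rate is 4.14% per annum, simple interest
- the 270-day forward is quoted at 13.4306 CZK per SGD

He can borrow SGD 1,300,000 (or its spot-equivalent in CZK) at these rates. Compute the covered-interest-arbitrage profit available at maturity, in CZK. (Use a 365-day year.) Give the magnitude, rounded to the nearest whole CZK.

T = 270/365 years.
Keep in SGD, deliver into the forward: 1,300,000·1.0306246575·13.4306 = CZK 17,994,479.78.
Swap to CZK now, deposit: 1,300,000·13.8182·1.0132410959 = CZK 18,201,518.54.
The quoted forward undervalues SGD, so borrow SGD, convert to CZK at spot, deposit the CZK at 1.79%, and buy SGD forward at 13.4306 to cover the loan.
Arbitrage profit = |17,994,479.78 − 18,201,518.54| = CZK 207,039.

CZK 207,039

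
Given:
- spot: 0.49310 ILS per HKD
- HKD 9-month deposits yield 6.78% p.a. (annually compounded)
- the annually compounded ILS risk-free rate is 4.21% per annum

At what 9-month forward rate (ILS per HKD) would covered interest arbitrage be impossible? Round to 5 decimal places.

0.48417

T = 9/12 years.
ILS growth factor: (1 + 0.0421)^(9/12) = 1.0314117.
HKD growth factor: (1 + 0.0678)^(9/12) = 1.0504308.
Forward (ILS per HKD) = 0.4931 × 1.0314117 / 1.0504308 = 0.4841719.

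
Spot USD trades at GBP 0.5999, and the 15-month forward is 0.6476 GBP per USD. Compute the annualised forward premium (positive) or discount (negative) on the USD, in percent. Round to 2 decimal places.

+6.36%

T = 15/12 years.
Period premium: (0.6476 − 0.5999)/0.5999 = 0.0795133.
Per annum: 0.0795133 / (15/12) = 0.063611 = 6.36%.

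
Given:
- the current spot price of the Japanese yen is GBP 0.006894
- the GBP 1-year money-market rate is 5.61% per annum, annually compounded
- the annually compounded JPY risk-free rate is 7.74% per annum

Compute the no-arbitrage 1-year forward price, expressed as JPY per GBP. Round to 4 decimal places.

T = 1 year.
GBP accumulates by (1 + 0.0561)^1 = 1.056100.
Growth of 1 JPY over T: (1 + 0.0774)^1 = 1.077400.
CIP: F = S · (grow GBP)/(grow JPY) = 0.006894 × 1.056100/1.077400 = 0.00675770689 GBP per JPY.
Quoted the other way: 1/0.00675770689 = 147.9792 JPY per GBP.

147.9792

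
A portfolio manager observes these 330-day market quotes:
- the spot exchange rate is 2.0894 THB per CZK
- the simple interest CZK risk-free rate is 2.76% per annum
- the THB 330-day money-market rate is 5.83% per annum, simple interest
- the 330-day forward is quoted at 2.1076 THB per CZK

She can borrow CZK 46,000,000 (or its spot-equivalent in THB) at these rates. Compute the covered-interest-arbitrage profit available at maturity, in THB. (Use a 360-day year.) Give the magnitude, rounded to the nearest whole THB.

THB 1,846,382

T = 330/360 years.
Route A — deposit CZK, sell forward: 46,000,000 × 1.025300 × 2.1076 = THB 99,402,424.88.
Route B — convert at spot, deposit THB: 46,000,000 × 2.0894 × 1.0534416667 = THB 101,248,806.85.
The quoted forward undervalues CZK, so borrow CZK, convert to THB at spot, deposit the THB at 5.83%, and buy CZK forward at 2.1076 to cover the loan.
The gap between the two covered legs is THB 1,846,382.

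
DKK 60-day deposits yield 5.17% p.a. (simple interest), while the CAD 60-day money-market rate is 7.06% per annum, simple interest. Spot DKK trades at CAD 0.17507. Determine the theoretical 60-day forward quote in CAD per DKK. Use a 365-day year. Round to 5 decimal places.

0.17561

T = 60/365 years.
CAD accumulates by 1 + 0.0706×60/365 = 1.0116055.
DKK accumulates by 1 + 0.0517×60/365 = 1.0084986.
Forward (CAD per DKK) = 0.17507 × 1.0116055 / 1.0084986 = 0.1756093.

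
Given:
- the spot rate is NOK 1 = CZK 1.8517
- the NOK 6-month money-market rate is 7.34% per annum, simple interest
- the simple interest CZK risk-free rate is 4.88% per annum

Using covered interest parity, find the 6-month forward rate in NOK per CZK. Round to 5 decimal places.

0.54653

T = 6/12 years.
Growth of 1 CZK over T: 1 + 0.0488×6/12 = 1.024400.
NOK accumulates by 1 + 0.0734×6/12 = 1.036700.
Forward (CZK per NOK) = 1.8517 × 1.024400 / 1.036700 = 1.829730.
Invert for NOK per CZK: 1 / 1.829730 = 0.54653.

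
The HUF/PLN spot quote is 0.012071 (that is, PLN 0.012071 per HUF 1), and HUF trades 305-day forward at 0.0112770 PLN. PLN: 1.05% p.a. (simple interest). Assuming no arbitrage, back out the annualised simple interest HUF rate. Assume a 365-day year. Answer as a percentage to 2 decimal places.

T = 305/365 years.
By CIP, F/S equals the PLN-to-HUF growth ratio: 0.011277/0.012071 = 0.9342225.
PLN growth factor: 1 + 0.0105×305/365 = 1.008774.
So the HUF growth factor = 1.0798006.
r = (1.0798006 − 1)/(305/365) = 0.095499 → 9.55%.

9.55%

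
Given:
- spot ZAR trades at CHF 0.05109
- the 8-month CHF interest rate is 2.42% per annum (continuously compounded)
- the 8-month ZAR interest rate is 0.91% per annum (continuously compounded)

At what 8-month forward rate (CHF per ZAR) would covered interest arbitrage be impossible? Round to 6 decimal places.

0.051607

T = 8/12 years.
Growth of 1 CHF over T: e^(0.0242×8/12) = 1.0162642.
Growth of 1 ZAR over T: e^(0.0091×8/12) = 1.0060851.
CIP: F = S · (grow CHF)/(grow ZAR) = 0.05109 × 1.0162642/1.0060851 = 0.05160690 CHF per ZAR.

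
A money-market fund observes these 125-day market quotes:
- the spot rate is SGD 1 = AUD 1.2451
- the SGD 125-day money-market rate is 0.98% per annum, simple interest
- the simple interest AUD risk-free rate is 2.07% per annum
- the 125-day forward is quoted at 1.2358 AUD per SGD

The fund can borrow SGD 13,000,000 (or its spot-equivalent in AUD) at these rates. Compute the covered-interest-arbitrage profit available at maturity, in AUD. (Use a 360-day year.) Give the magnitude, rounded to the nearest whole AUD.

AUD 182,572

T = 125/360 years.
Route A — deposit SGD, sell forward: 13,000,000 × 1.0034027778 × 1.2358 = AUD 16,120,066.99.
Route B — convert at spot, deposit AUD: 13,000,000 × 1.2451 × 1.0071875 = AUD 16,302,639.03.
The quoted forward undervalues SGD, so borrow SGD, convert to AUD at spot, deposit the AUD at 2.07%, and buy SGD forward at 1.2358 to cover the loan.
Arbitrage profit = |16,120,066.99 − 16,302,639.03| = AUD 182,572.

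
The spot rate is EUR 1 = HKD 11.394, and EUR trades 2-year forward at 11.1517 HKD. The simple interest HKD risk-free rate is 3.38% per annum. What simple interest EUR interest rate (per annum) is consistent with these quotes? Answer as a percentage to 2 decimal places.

4.54%

T = 2 years.
CIP gives F = S · g_HKD/g_EUR, so g_HKD/g_EUR = 11.1517/11.394 = 0.9787344.
HKD growth factor: 1 + 0.0338×2 = 1.067600.
Hence g_EUR = 1.0907964.
(1.0907964 − 1)/T = 0.045398, i.e. 4.54%.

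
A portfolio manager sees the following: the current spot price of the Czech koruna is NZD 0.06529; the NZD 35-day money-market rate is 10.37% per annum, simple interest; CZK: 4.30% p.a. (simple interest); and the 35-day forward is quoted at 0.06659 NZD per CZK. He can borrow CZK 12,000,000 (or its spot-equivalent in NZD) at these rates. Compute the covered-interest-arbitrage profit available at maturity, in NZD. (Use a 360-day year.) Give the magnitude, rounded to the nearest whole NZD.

T = 35/360 years.
Route A — deposit CZK, sell forward: 12,000,000 × 1.00418056 × 0.06659 = NZD 802,420.60.
Route B — convert at spot, deposit NZD: 12,000,000 × 0.06529 × 1.01008194 = NZD 791,379.00.
The quoted forward overvalues CZK, so borrow NZD, buy CZK at spot, deposit the CZK at 4.30%, and sell the proceeds forward at 0.06659.
Arbitrage profit = |802,420.60 − 791,379.00| = NZD 11,042.

NZD 11,042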